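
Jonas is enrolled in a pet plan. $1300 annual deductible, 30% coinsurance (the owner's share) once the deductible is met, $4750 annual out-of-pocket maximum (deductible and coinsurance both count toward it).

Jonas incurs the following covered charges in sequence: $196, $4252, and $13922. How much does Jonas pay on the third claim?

$2505.60

Claim 1 ($196): fully absorbed by the deductible. Owner pays $196; OOP now $196.
Claim 2 ($4252): $1104 to deductible, leaving $3148; owner's 30% is $944.40. Owner owes $2048.40 (running OOP $2244.40).
Claim 3 ($13922): deductible met; 30% of $13922 = $4176.60. Adding that to $2244.40 gives $6421, past the $4750 cap; owner pays only $4750 − $2244.40 = $2505.60.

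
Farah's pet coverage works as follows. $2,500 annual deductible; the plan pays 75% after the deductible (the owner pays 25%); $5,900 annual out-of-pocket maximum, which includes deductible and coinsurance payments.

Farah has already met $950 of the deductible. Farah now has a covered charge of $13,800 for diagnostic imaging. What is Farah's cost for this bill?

Deductible still to meet: $2,500 − $950 = $1,550.
After the $1,550 deductible portion, $13,800 − $1,550 = $12,250 is subject to coinsurance.
25% of $12,250 = $3,062.50 falls to the owner.
That puts the owner's cost at $1,550 + $3,062.50 = $4,612.50 before any cap.
Cumulative spending $950 + $4,612.50 = $5,562.50 stays under the $5,900 maximum.

$4,612.50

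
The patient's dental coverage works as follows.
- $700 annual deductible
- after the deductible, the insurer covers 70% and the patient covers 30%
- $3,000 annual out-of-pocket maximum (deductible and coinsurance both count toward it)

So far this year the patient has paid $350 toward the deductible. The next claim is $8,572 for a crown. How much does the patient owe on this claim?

$2,650

$350 of the $700 deductible is already met, leaving $350.
That leaves $8,572 − $350 = $8,222 for coinsurance.
30% of $8,222 = $2,466.60 falls to the patient.
So the patient owes $350 + $2,466.60 = $2,816.60 before any cap.
That would bring total out-of-pocket to $3,166.60, past the $3,000 cap. The patient is capped at $3,000 − $350 = $2,650 on this claim.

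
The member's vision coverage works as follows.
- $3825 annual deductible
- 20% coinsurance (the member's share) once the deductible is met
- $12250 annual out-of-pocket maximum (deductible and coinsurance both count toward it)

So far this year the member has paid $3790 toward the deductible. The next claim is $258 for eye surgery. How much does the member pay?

Deductible still to meet: $3825 − $3790 = $35.
That leaves $258 − $35 = $223 for coinsurance.
20% of $223 = $44.60 falls to the member.
Member responsibility before any cap: $35 + $44.60 = $79.60.
Total out-of-pocket so far would be $3790 + $79.60 = $3869.60, below the $12250 cap — no reduction.

$79.60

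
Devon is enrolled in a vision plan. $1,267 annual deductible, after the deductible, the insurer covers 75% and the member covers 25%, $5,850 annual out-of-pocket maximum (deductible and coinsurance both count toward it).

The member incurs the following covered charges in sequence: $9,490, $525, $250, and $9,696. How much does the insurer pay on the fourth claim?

$7,362.50

Claim 1 ($9,490): $1,267 finishes the deductible; $8,223 goes to coinsurance; coinsurance $8,223 × 25% = $2,055.75. Cost to member: $3,322.75. OOP to date $3,322.75. Insurer: $9,490 − $3,322.75 = $6,167.25.
Claim 2 ($525): deductible already satisfied, so member's share is 25% × $525 = $131.25. Cost to member: $131.25. OOP to date $3,454. Plan pays $525 − $131.25 = $393.75.
Claim 3 ($250): deductible met; 25% of $250 = $62.50. Cost to member: $62.50. OOP to date $3,516.50. Plan pays $250 − $62.50 = $187.50.
Claim 4 ($9,696): deductible met; 25% of $9,696 = $2,424. That would push OOP to $5,940.50, over the $5,850 cap, so member pays $5,850 − $3,516.50 = $2,333.50. Plan pays $9,696 − $2,333.50 = $7,362.50.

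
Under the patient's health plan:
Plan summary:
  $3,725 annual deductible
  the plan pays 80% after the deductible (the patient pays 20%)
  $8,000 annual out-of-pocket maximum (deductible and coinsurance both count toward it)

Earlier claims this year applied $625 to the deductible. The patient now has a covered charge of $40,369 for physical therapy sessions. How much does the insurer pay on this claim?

$625 of the $3,725 deductible is already met, leaving $3,100.
The remaining $37,269 (= $40,369 − $3,100) moves to coinsurance.
Patient's 20% share of $37,269 is $7,453.80.
Patient responsibility before any cap: $3,100 + $7,453.80 = $10,553.80.
That would bring total out-of-pocket to $11,178.80, past the $8,000 cap. The patient is capped at $8,000 − $625 = $7,375 on this claim.
The insurer covers the remainder: $40,369 − $7,375 = $32,994.

$32,994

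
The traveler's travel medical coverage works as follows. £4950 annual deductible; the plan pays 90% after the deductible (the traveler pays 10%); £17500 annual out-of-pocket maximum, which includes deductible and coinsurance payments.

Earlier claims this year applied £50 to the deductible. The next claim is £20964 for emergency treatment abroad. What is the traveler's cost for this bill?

£50 of the £4950 deductible is already met, leaving £4900.
That leaves £20964 − £4900 = £16064 for coinsurance.
Traveler's 10% share of £16064 is £1606.40.
Traveler responsibility before any cap: £4900 + £1606.40 = £6506.40.
Cumulative spending £50 + £6506.40 = £6556.40 stays under the £17500 maximum.

£6506.40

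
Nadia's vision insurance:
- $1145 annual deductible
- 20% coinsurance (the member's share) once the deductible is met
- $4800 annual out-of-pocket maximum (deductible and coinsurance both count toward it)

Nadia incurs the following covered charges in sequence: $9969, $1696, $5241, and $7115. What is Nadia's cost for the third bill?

$1048.20

Bill 1, $9969: $1145 finishes the deductible; $8824 goes to coinsurance; member's 20% is $1764.80. Member owes $2909.80 (running OOP $2909.80).
Bill 2, $1696: deductible met; 20% of $1696 = $339.20. Member pays $339.20; OOP now $3249.
Bill 3, $5241: 20% coinsurance on $5241 = $1048.20. Member owes $1048.20 (running OOP $4297.20).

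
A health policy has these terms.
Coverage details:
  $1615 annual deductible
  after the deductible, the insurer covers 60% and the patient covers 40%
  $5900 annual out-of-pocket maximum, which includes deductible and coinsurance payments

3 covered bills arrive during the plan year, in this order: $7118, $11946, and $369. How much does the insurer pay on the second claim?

$9862.20

Bill 1, $7118: deductible takes $1615, $5503 remains; coinsurance $5503 × 40% = $2201.20. Cost to patient: $3816.20. OOP to date $3816.20. Insurer: $7118 − $3816.20 = $3301.80.
Bill 2, $11946: deductible met; 40% of $11946 = $4778.40. OOP would hit $8594.60 > $5900, so the cap limits the patient to $5900 − $3816.20 = $2083.80. Plan pays $11946 − $2083.80 = $9862.20.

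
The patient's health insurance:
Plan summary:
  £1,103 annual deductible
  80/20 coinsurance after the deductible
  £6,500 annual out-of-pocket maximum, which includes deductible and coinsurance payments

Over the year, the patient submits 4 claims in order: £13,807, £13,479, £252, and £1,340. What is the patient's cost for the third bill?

Claim 1 (£13,807): £1,103 to deductible, leaving £12,704; 20% of £12,704 = £2,540.80. Patient owes £3,643.80 (running OOP £3,643.80).
Claim 2 (£13,479): 20% coinsurance on £13,479 = £2,695.80. Patient pays £2,695.80; OOP now £6,339.60.
Claim 3 (£252): deductible already satisfied, so patient's share is 20% × £252 = £50.40. Patient pays £50.40; OOP now £6,390.

£50.40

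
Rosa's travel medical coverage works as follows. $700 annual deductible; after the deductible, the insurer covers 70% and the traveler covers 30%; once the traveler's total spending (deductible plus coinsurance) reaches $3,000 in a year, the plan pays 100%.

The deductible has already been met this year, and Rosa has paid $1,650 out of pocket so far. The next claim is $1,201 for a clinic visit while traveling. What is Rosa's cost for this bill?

$360.30

The deductible is already satisfied, so the full bill goes to coinsurance.
Traveler's 30% share of $1,201 is $360.30.
Cumulative spending $1,650 + $360.30 = $2,010.30 stays under the $3,000 maximum.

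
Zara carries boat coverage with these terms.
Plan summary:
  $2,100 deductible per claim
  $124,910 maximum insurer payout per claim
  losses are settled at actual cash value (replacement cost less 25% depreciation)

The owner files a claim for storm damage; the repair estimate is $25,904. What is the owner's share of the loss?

Actual cash value after 25% depreciation: $25,904 × 75% = $19,428.
After the deductible, $19,428 − $2,100 = $17,328 remains.
$17,328 is within the $124,910 limit, so the insurer pays $17,328.
The owner bears the rest of the original loss: $25,904 − $17,328 = $8,576.

$8,576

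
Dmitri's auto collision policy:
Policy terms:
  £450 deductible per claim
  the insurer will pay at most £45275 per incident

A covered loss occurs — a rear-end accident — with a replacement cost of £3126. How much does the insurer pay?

Subtract the deductible: £3126 − £450 = £2676.
£2676 is within the £45275 limit, so the insurer pays £2676.

£2676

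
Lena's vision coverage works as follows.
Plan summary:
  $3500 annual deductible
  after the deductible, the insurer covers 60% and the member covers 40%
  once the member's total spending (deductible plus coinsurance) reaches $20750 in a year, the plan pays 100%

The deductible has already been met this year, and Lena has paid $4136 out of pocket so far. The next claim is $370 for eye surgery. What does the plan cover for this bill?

$222

The deductible is already satisfied, so the full bill goes to coinsurance.
40% of $370 = $148 falls to the member.
Total out-of-pocket so far would be $4136 + $148 = $4284, below the $20750 cap — no reduction.
The insurer covers the remainder: $370 − $148 = $222.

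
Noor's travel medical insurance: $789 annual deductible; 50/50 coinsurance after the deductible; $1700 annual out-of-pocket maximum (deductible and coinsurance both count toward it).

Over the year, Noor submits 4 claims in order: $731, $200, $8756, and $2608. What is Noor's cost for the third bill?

Bill 1, $731: entire amount goes to the deductible. Cost to traveler: $731. OOP to date $731.
Bill 2, $200: $58 to deductible, leaving $142; coinsurance $142 × 50% = $71. Traveler owes $129 (running OOP $860).
Bill 3, $8756: deductible met; 50% of $8756 = $4378. That would push OOP to $5238, over the $1700 cap, so traveler pays $1700 − $860 = $840.

$840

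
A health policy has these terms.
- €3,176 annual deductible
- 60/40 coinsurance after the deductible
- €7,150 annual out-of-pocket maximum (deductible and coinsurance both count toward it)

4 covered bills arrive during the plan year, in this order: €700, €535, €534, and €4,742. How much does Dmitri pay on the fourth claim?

€2,741

Claim 1 — €700: all of it applies to the deductible. Cost to patient: €700. OOP to date €700.
Claim 2 — €535: all of it applies to the deductible. Patient owes €535 (running OOP €1,235).
Claim 3 — €534: fully absorbed by the deductible. Patient owes €534 (running OOP €1,769).
Claim 4 — €4,742: deductible takes €1,407, €3,335 remains; patient's 40% is €1,334. Patient pays €2,741; OOP now €4,510.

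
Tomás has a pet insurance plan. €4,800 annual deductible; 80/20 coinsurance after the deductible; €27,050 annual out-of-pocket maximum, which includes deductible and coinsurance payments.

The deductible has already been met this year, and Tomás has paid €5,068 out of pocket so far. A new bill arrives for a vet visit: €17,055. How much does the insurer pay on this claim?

The deductible is already satisfied, so the full bill goes to coinsurance.
Owner's 20% share of €17,055 is €3,411.
Year-to-date out-of-pocket becomes €5,068 + €3,411 = €8,479, still under the €27,050 maximum, so no cap applies.
The insurer covers the remainder: €17,055 − €3,411 = €13,644.

€13,644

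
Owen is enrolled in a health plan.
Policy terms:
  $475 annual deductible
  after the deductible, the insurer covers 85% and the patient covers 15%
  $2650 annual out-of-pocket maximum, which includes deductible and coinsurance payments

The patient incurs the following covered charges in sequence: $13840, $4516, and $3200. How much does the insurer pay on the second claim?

#1 ($13840): $475 to deductible, leaving $13365; coinsurance $13365 × 15% = $2004.75. Patient owes $2479.75 (running OOP $2479.75). Insurer: $13840 − $2479.75 = $11360.25.
#2 ($4516): deductible met; 15% of $4516 = $677.40. OOP would hit $3157.15 > $2650, so the cap limits the patient to $2650 − $2479.75 = $170.25. Plan pays $4516 − $170.25 = $4345.75.

$4345.75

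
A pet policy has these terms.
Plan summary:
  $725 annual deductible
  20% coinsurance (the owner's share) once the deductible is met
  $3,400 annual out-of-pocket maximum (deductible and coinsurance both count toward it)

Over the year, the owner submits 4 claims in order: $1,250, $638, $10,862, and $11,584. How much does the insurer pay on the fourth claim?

$11,314

#1 ($1,250): $725 finishes the deductible; $525 goes to coinsurance; 20% of $525 = $105. Owner owes $830 (running OOP $830). Plan pays $1,250 − $830 = $420.
#2 ($638): deductible already satisfied, so owner's share is 20% × $638 = $127.60. Owner owes $127.60 (running OOP $957.60). Plan pays $638 − $127.60 = $510.40.
#3 ($10,862): deductible already satisfied, so owner's share is 20% × $10,862 = $2,172.40. Owner pays $2,172.40; OOP now $3,130. Insurer: $10,862 − $2,172.40 = $8,689.60.
#4 ($11,584): deductible already satisfied, so owner's share is 20% × $11,584 = $2,316.80. That would push OOP to $5,446.80, over the $3,400 cap, so owner pays $3,400 − $3,130 = $270. Plan pays $11,584 − $270 = $11,314.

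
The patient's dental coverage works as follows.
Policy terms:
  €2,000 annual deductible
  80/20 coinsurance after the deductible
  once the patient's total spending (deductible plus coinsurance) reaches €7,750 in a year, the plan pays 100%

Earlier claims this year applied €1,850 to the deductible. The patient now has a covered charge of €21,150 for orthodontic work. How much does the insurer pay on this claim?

€16,800

Remaining deductible: €2,000 − €1,850 = €150.
The remaining €21,000 (= €21,150 − €150) moves to coinsurance.
Coinsurance: €21,000 × 20% = €4,200.
Patient responsibility before any cap: €150 + €4,200 = €4,350.
Year-to-date out-of-pocket becomes €1,850 + €4,350 = €6,200, still under the €7,750 maximum, so no cap applies.
The plan picks up €21,150 − €4,350 = €16,800.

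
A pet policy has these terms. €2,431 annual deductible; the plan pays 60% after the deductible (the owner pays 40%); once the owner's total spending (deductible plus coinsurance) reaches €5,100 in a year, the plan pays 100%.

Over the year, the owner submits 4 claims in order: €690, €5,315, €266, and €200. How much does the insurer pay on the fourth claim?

€120

Claim 1 — €690: all of it applies to the deductible. Cost to owner: €690. OOP to date €690. Plan pays €690 − €690 = €0.
Claim 2 — €5,315: €1,741 to deductible, leaving €3,574; owner's 40% is €1,429.60. Owner pays €3,170.60; OOP now €3,860.60. Plan pays €5,315 − €3,170.60 = €2,144.40.
Claim 3 — €266: deductible already satisfied, so owner's share is 40% × €266 = €106.40. Cost to owner: €106.40. OOP to date €3,967. Plan pays €266 − €106.40 = €159.60.
Claim 4 — €200: deductible already satisfied, so owner's share is 40% × €200 = €80. Cost to owner: €80. OOP to date €4,047. Insurer: €200 − €80 = €120.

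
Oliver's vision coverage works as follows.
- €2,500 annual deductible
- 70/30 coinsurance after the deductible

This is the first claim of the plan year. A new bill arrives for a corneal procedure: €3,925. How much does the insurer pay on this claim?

Nothing has been paid toward the €2,500 deductible, so the first €2,500 of this charge is applied there.
That leaves €3,925 − €2,500 = €1,425 for coinsurance.
Member's 30% share of €1,425 is €427.50.
Member responsibility: €2,500 + €427.50 = €2,927.50.
Insurer pays the balance: €3,925 − €2,927.50 = €997.50.

€997.50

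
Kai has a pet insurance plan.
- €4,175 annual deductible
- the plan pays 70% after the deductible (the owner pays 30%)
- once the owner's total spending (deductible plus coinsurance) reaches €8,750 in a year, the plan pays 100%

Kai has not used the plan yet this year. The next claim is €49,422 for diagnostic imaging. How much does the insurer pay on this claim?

The full €4,175 deductible is still open; €4,175 of this bill applies to it.
The remaining €45,247 (= €49,422 − €4,175) moves to coinsurance.
Owner's 30% share of €45,247 is €13,574.10.
Owner responsibility before any cap: €4,175 + €13,574.10 = €17,749.10.
Year-to-date out-of-pocket would reach €0 + €17,749.10 = €17,749.10, above the €8,750 maximum, so the owner pays only €8,750 − €0 = €8,750.
The insurer covers the remainder: €49,422 − €8,750 = €40,672.

€40,672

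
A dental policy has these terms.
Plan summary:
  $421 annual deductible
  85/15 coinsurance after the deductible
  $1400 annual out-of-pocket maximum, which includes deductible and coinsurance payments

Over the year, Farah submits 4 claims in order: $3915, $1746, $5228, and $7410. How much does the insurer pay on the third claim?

$5035

Claim 1 ($3915): $421 finishes the deductible; $3494 goes to coinsurance; patient's 15% is $524.10. Patient pays $945.10; OOP now $945.10. Plan pays $3915 − $945.10 = $2969.90.
Claim 2 ($1746): deductible already satisfied, so patient's share is 15% × $1746 = $261.90. Patient pays $261.90; OOP now $1207. Insurer: $1746 − $261.90 = $1484.10.
Claim 3 ($5228): 15% coinsurance on $5228 = $784.20. OOP would hit $1991.20 > $1400, so the cap limits the patient to $1400 − $1207 = $193. Insurer: $5228 − $193 = $5035.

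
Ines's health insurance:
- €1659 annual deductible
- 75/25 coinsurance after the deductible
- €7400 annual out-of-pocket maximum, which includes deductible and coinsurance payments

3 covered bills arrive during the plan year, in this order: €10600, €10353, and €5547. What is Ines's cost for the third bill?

€917.50

#1 (€10600): deductible takes €1659, €8941 remains; 25% of €8941 = €2235.25. Patient owes €3894.25 (running OOP €3894.25).
#2 (€10353): 25% coinsurance on €10353 = €2588.25. Patient owes €2588.25 (running OOP €6482.50).
#3 (€5547): 25% coinsurance on €5547 = €1386.75. Adding that to €6482.50 gives €7869.25, past the €7400 cap; patient pays only €7400 − €6482.50 = €917.50.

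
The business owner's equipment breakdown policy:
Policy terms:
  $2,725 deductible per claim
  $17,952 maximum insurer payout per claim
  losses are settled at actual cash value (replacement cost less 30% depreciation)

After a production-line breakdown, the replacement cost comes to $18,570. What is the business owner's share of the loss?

$8,296

Depreciate 30%: the covered value is $18,570 × 0.7 = $12,999.
Subtract the deductible: $12,999 − $2,725 = $10,274.
$10,274 is within the $17,952 limit, so the insurer pays $10,274.
Out of pocket: $18,570 − $10,274 = $8,296.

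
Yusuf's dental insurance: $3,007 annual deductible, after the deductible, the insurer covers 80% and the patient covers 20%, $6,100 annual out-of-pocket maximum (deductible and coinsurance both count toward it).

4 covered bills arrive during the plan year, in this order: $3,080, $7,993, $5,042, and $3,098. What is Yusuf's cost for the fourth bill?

$471.40

Bill 1, $3,080: deductible takes $3,007, $73 remains; coinsurance $73 × 20% = $14.60. Patient pays $3,021.60; OOP now $3,021.60.
Bill 2, $7,993: deductible met; 20% of $7,993 = $1,598.60. Patient pays $1,598.60; OOP now $4,620.20.
Bill 3, $5,042: 20% coinsurance on $5,042 = $1,008.40. Patient owes $1,008.40 (running OOP $5,628.60).
Bill 4, $3,098: deductible met; 20% of $3,098 = $619.60. OOP would hit $6,248.20 > $6,100, so the cap limits the patient to $6,100 − $5,628.60 = $471.40.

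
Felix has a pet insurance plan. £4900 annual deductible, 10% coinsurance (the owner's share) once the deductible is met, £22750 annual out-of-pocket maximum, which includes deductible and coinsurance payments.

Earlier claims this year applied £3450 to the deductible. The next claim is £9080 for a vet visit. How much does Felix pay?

£3450 of the £4900 deductible is already met, leaving £1450.
That leaves £9080 − £1450 = £7630 for coinsurance.
Owner's 10% share of £7630 is £763.
So the owner owes £1450 + £763 = £2213 before any cap.
Total out-of-pocket so far would be £3450 + £2213 = £5663, below the £22750 cap — no reduction.

£2213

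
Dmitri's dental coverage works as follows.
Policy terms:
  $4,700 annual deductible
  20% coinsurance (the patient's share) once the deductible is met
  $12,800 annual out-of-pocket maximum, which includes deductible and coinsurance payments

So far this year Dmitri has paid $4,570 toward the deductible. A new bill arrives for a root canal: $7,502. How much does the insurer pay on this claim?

$5,897.60

Remaining deductible: $4,700 − $4,570 = $130.
The remaining $7,372 (= $7,502 − $130) moves to coinsurance.
Coinsurance: $7,372 × 20% = $1,474.40.
So the patient owes $130 + $1,474.40 = $1,604.40 before any cap.
Cumulative spending $4,570 + $1,604.40 = $6,174.40 stays under the $12,800 maximum.
Insurer pays the balance: $7,502 − $1,604.40 = $5,897.60.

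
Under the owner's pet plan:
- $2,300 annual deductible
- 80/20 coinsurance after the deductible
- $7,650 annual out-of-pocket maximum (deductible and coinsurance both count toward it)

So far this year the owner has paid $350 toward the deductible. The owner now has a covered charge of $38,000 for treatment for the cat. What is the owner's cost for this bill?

$7,300

$350 of the $2,300 deductible is already met, leaving $1,950.
After the $1,950 deductible portion, $38,000 − $1,950 = $36,050 is subject to coinsurance.
Coinsurance: $36,050 × 20% = $7,210.
Owner responsibility before any cap: $1,950 + $7,210 = $9,160.
Adding $9,160 to the $350 already spent would give $9,510, which exceeds the $7,650 cap; the owner pays just $7,650 − $350 = $7,300.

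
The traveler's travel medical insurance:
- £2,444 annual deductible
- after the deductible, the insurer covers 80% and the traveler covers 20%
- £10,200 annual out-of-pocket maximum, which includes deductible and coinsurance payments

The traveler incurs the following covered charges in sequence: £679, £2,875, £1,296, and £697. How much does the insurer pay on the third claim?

£1,036.80

Claim 1 — £679: entire amount goes to the deductible. Cost to traveler: £679. OOP to date £679. Insurer: £679 − £679 = £0.
Claim 2 — £2,875: £1,765 to deductible, leaving £1,110; traveler's 20% is £222. Traveler owes £1,987 (running OOP £2,666). Insurer: £2,875 − £1,987 = £888.
Claim 3 — £1,296: deductible already satisfied, so traveler's share is 20% × £1,296 = £259.20. Cost to traveler: £259.20. OOP to date £2,925.20. Plan pays £1,296 − £259.20 = £1,036.80.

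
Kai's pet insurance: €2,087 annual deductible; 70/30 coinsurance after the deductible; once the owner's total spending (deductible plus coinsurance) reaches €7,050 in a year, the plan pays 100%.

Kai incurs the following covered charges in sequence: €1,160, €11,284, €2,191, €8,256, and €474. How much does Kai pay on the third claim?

Bill 1, €1,160: all of it applies to the deductible. Cost to owner: €1,160. OOP to date €1,160.
Bill 2, €11,284: deductible takes €927, €10,357 remains; coinsurance €10,357 × 30% = €3,107.10. Owner owes €4,034.10 (running OOP €5,194.10).
Bill 3, €2,191: 30% coinsurance on €2,191 = €657.30. Owner owes €657.30 (running OOP €5,851.40).

€657.30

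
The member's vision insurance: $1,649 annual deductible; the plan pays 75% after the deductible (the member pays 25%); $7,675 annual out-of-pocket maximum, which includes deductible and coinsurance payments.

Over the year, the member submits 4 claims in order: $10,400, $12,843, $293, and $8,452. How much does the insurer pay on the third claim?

$219.75

Claim 1 ($10,400): deductible takes $1,649, $8,751 remains; member's 25% is $2,187.75. Member pays $3,836.75; OOP now $3,836.75. Insurer: $10,400 − $3,836.75 = $6,563.25.
Claim 2 ($12,843): deductible met; 25% of $12,843 = $3,210.75. Cost to member: $3,210.75. OOP to date $7,047.50. Insurer: $12,843 − $3,210.75 = $9,632.25.
Claim 3 ($293): deductible already satisfied, so member's share is 25% × $293 = $73.25. Member owes $73.25 (running OOP $7,120.75). Insurer: $293 − $73.25 = $219.75.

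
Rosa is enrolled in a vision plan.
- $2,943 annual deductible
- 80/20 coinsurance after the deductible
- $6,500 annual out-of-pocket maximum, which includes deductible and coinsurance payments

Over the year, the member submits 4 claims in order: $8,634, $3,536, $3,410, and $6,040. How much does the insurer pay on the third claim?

$2,728

#1 ($8,634): deductible takes $2,943, $5,691 remains; coinsurance $5,691 × 20% = $1,138.20. Cost to member: $4,081.20. OOP to date $4,081.20. Plan pays $8,634 − $4,081.20 = $4,552.80.
#2 ($3,536): deductible met; 20% of $3,536 = $707.20. Member owes $707.20 (running OOP $4,788.40). Insurer: $3,536 − $707.20 = $2,828.80.
#3 ($3,410): deductible already satisfied, so member's share is 20% × $3,410 = $682. Member owes $682 (running OOP $5,470.40). Insurer: $3,410 − $682 = $2,728.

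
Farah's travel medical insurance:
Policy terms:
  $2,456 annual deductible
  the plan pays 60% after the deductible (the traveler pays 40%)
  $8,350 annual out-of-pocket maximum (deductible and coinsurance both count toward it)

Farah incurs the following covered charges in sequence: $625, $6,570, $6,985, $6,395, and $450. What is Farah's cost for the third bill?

#1 ($625): fully absorbed by the deductible. Traveler owes $625 (running OOP $625).
#2 ($6,570): deductible takes $1,831, $4,739 remains; 40% of $4,739 = $1,895.60. Traveler pays $3,726.60; OOP now $4,351.60.
#3 ($6,985): 40% coinsurance on $6,985 = $2,794. Cost to traveler: $2,794. OOP to date $7,145.60.

$2,794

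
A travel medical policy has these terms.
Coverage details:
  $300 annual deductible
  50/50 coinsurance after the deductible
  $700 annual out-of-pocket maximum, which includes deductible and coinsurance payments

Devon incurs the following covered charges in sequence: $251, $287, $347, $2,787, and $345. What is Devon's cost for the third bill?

Claim 1 ($251): entire amount goes to the deductible. Traveler pays $251; OOP now $251.
Claim 2 ($287): $49 finishes the deductible; $238 goes to coinsurance; traveler's 50% is $119. Cost to traveler: $168. OOP to date $419.
Claim 3 ($347): 50% coinsurance on $347 = $173.50. Traveler owes $173.50 (running OOP $592.50).

$173.50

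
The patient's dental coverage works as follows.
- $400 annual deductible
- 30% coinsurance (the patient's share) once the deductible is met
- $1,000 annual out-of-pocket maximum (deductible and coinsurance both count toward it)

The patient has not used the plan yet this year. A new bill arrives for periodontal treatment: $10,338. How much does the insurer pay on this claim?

The full $400 deductible is still open; $400 of this bill applies to it.
That leaves $10,338 − $400 = $9,938 for coinsurance.
Patient's 30% share of $9,938 is $2,981.40.
That puts the patient's cost at $400 + $2,981.40 = $3,381.40 before any cap.
That would bring total out-of-pocket to $3,381.40, past the $1,000 cap. The patient is capped at $1,000 − $0 = $1,000 on this claim.
Insurer pays the balance: $10,338 − $1,000 = $9,338.

$9,338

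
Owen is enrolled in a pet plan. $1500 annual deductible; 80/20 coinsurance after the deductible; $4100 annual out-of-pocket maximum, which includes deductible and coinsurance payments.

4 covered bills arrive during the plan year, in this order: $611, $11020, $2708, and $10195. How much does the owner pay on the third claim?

#1 ($611): all of it applies to the deductible. Owner owes $611 (running OOP $611).
#2 ($11020): $889 to deductible, leaving $10131; 20% of $10131 = $2026.20. Owner owes $2915.20 (running OOP $3526.20).
#3 ($2708): deductible already satisfied, so owner's share is 20% × $2708 = $541.60. Owner owes $541.60 (running OOP $4067.80).

$541.60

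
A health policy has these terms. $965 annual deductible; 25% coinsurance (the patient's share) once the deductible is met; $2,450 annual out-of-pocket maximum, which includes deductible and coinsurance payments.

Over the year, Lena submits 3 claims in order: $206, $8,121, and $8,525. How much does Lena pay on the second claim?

Claim 1 ($206): all of it applies to the deductible. Patient pays $206; OOP now $206.
Claim 2 ($8,121): deductible takes $759, $7,362 remains; patient's 25% is $1,840.50. Deductible plus coinsurance: $759 + $1,840.50 = $2,599.50. OOP would hit $2,805.50 > $2,450, so the cap limits the patient to $2,450 − $206 = $2,244.

$2,244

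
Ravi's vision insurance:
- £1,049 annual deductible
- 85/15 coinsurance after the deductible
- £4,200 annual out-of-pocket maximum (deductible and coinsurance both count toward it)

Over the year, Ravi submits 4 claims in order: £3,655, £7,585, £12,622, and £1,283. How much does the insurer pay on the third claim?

£10,999.65

#1 (£3,655): deductible takes £1,049, £2,606 remains; member's 15% is £390.90. Cost to member: £1,439.90. OOP to date £1,439.90. Insurer: £3,655 − £1,439.90 = £2,215.10.
#2 (£7,585): deductible already satisfied, so member's share is 15% × £7,585 = £1,137.75. Member owes £1,137.75 (running OOP £2,577.65). Insurer: £7,585 − £1,137.75 = £6,447.25.
#3 (£12,622): deductible met; 15% of £12,622 = £1,893.30. Adding that to £2,577.65 gives £4,470.95, past the £4,200 cap; member pays only £4,200 − £2,577.65 = £1,622.35. Insurer: £12,622 − £1,622.35 = £10,999.65.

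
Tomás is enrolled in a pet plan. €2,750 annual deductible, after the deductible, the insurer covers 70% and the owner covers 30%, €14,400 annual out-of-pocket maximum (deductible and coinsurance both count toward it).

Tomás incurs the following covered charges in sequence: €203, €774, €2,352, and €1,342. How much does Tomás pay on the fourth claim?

€402.60

Claim 1 (€203): entire amount goes to the deductible. Owner pays €203; OOP now €203.
Claim 2 (€774): fully absorbed by the deductible. Cost to owner: €774. OOP to date €977.
Claim 3 (€2,352): deductible takes €1,773, €579 remains; 30% of €579 = €173.70. Cost to owner: €1,946.70. OOP to date €2,923.70.
Claim 4 (€1,342): deductible already satisfied, so owner's share is 30% × €1,342 = €402.60. Owner owes €402.60 (running OOP €3,326.30).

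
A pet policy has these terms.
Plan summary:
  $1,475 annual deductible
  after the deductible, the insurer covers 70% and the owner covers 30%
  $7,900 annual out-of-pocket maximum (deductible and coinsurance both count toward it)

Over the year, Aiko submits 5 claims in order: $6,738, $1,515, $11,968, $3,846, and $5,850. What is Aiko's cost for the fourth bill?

$801.20

#1 ($6,738): $1,475 to deductible, leaving $5,263; 30% of $5,263 = $1,578.90. Cost to owner: $3,053.90. OOP to date $3,053.90.
#2 ($1,515): 30% coinsurance on $1,515 = $454.50. Owner pays $454.50; OOP now $3,508.40.
#3 ($11,968): deductible already satisfied, so owner's share is 30% × $11,968 = $3,590.40. Owner pays $3,590.40; OOP now $7,098.80.
#4 ($3,846): 30% coinsurance on $3,846 = $1,153.80. Adding that to $7,098.80 gives $8,252.60, past the $7,900 cap; owner pays only $7,900 − $7,098.80 = $801.20.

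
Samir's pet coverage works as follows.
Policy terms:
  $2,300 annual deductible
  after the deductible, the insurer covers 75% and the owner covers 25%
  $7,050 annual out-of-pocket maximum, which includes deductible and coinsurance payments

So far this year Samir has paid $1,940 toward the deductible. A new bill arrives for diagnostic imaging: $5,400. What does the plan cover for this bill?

Remaining deductible: $2,300 − $1,940 = $360.
After the $360 deductible portion, $5,400 − $360 = $5,040 is subject to coinsurance.
Coinsurance: $5,040 × 25% = $1,260.
So the owner owes $360 + $1,260 = $1,620 before any cap.
Year-to-date out-of-pocket becomes $1,940 + $1,620 = $3,560, still under the $7,050 maximum, so no cap applies.
Insurer pays the balance: $5,400 − $1,620 = $3,780.

$3,780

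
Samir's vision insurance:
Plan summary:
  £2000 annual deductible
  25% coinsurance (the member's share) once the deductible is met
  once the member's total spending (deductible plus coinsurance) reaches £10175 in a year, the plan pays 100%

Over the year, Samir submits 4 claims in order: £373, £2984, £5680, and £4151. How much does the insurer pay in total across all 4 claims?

£8391

#1 (£373): all of it applies to the deductible. Cost to member: £373. OOP to date £373. Insurer: £373 − £373 = £0.
#2 (£2984): £1627 finishes the deductible; £1357 goes to coinsurance; 25% of £1357 = £339.25. Member pays £1966.25; OOP now £2339.25. Plan pays £2984 − £1966.25 = £1017.75.
#3 (£5680): deductible already satisfied, so member's share is 25% × £5680 = £1420. Member owes £1420 (running OOP £3759.25). Plan pays £5680 − £1420 = £4260.
#4 (£4151): 25% coinsurance on £4151 = £1037.75. Cost to member: £1037.75. OOP to date £4797. Plan pays £4151 − £1037.75 = £3113.25.
Insurer total = bills − member's total = £13188 − £4797 = £8391.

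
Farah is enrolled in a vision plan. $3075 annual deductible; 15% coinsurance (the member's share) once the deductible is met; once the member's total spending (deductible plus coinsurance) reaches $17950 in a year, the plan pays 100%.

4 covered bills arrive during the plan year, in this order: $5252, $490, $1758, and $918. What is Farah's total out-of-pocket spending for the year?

$3876.45

#1 ($5252): $3075 to deductible, leaving $2177; member's 15% is $326.55. Cost to member: $3401.55. OOP to date $3401.55.
#2 ($490): deductible met; 15% of $490 = $73.50. Cost to member: $73.50. OOP to date $3475.05.
#3 ($1758): deductible already satisfied, so member's share is 15% × $1758 = $263.70. Member owes $263.70 (running OOP $3738.75).
#4 ($918): deductible met; 15% of $918 = $137.70. Member pays $137.70; OOP now $3876.45.
Summing the member's payments: $3401.55 + $73.50 + $263.70 + $137.70 = $3876.45.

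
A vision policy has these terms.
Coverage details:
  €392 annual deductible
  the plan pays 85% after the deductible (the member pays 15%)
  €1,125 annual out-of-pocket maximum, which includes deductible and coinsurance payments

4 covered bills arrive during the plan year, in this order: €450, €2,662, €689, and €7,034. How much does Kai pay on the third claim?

€103.35

#1 (€450): €392 to deductible, leaving €58; coinsurance €58 × 15% = €8.70. Member pays €400.70; OOP now €400.70.
#2 (€2,662): deductible already satisfied, so member's share is 15% × €2,662 = €399.30. Cost to member: €399.30. OOP to date €800.
#3 (€689): deductible met; 15% of €689 = €103.35. Member pays €103.35; OOP now €903.35.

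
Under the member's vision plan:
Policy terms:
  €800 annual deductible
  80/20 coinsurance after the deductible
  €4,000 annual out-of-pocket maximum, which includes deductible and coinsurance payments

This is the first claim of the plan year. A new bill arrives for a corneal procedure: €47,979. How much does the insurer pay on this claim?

€43,979

Nothing has been paid toward the €800 deductible, so the first €800 of this charge is applied there.
After the €800 deductible portion, €47,979 − €800 = €47,179 is subject to coinsurance.
Coinsurance: €47,179 × 20% = €9,435.80.
So the member owes €800 + €9,435.80 = €10,235.80 before any cap.
Year-to-date out-of-pocket would reach €0 + €10,235.80 = €10,235.80, above the €4,000 maximum, so the member pays only €4,000 − €0 = €4,000.
The insurer covers the remainder: €47,979 − €4,000 = €43,979.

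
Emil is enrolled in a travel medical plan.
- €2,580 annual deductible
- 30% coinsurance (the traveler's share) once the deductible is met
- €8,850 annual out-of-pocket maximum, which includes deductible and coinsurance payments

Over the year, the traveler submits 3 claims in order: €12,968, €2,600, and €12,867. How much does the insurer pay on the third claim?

€10,493.40

#1 (€12,968): €2,580 finishes the deductible; €10,388 goes to coinsurance; coinsurance €10,388 × 30% = €3,116.40. Traveler pays €5,696.40; OOP now €5,696.40. Insurer: €12,968 − €5,696.40 = €7,271.60.
#2 (€2,600): 30% coinsurance on €2,600 = €780. Traveler owes €780 (running OOP €6,476.40). Insurer: €2,600 − €780 = €1,820.
#3 (€12,867): deductible already satisfied, so traveler's share is 30% × €12,867 = €3,860.10. That would push OOP to €10,336.50, over the €8,850 cap, so traveler pays €8,850 − €6,476.40 = €2,373.60. Plan pays €12,867 − €2,373.60 = €10,493.40.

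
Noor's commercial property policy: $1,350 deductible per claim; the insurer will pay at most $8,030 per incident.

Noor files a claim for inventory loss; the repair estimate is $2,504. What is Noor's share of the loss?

$1,350

Subtract the deductible: $2,504 − $1,350 = $1,154.
$1,154 ≤ $8,030, so the limit doesn't bind; insurer pays $1,154.
Business's share is the uncovered remainder: $2,504 − $1,154 = $1,350.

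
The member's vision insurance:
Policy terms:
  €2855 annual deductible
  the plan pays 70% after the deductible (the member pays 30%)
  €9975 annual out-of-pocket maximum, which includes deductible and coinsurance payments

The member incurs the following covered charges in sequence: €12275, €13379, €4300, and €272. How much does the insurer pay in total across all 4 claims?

€20251

Claim 1 — €12275: €2855 finishes the deductible; €9420 goes to coinsurance; coinsurance €9420 × 30% = €2826. Member pays €5681; OOP now €5681. Plan pays €12275 − €5681 = €6594.
Claim 2 — €13379: deductible already satisfied, so member's share is 30% × €13379 = €4013.70. Member pays €4013.70; OOP now €9694.70. Plan pays €13379 − €4013.70 = €9365.30.
Claim 3 — €4300: deductible met; 30% of €4300 = €1290. OOP would hit €10984.70 > €9975, so the cap limits the member to €9975 − €9694.70 = €280.30. Insurer: €4300 − €280.30 = €4019.70.
Claim 4 — €272: deductible met; 30% of €272 = €81.60. That would push OOP to €10056.60, over the €9975 cap, so member pays €9975 − €9975 = €0. Insurer: €272 − €0 = €272.
Insurer total = bills − member's total = €30226 − €9975 = €20251.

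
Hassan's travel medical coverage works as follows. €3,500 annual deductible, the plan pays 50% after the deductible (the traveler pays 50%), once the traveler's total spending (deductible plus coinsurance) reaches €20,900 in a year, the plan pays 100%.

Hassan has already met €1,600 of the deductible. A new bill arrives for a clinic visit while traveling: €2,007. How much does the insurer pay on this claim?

€53.50

€1,600 of the €3,500 deductible is already met, leaving €1,900.
After the €1,900 deductible portion, €2,007 − €1,900 = €107 is subject to coinsurance.
Coinsurance: €107 × 50% = €53.50.
Traveler responsibility before any cap: €1,900 + €53.50 = €1,953.50.
Total out-of-pocket so far would be €1,600 + €1,953.50 = €3,553.50, below the €20,900 cap — no reduction.
The insurer covers the remainder: €2,007 − €1,953.50 = €53.50.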